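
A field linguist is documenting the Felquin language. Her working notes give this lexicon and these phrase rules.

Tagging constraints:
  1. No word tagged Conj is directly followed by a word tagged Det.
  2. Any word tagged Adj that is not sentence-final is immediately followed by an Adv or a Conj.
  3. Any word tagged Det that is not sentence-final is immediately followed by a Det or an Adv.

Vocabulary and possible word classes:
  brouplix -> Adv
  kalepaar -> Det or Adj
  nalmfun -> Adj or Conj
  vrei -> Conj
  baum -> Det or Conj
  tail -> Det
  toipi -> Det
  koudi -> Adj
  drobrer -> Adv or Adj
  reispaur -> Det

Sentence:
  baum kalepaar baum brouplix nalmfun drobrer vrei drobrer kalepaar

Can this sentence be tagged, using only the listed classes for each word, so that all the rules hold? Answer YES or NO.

Candidates per position — 1:baum {Det,Conj}; 2:kalepaar {Det,Adj}; 3:baum {Det,Conj}; 4:brouplix {Adv}; 5:nalmfun {Adj,Conj}; 6:drobrer {Adv,Adj}; 7:vrei {Conj}; 8:drobrer {Adv,Adj}; 9:kalepaar {Det,Adj}.
One satisfying assignment: Conj Adj Conj Adv Conj Adv Conj Adv Det.
Rule-by-rule: rule 1 satisfied; rule 2 satisfied; rule 3 satisfied.

YES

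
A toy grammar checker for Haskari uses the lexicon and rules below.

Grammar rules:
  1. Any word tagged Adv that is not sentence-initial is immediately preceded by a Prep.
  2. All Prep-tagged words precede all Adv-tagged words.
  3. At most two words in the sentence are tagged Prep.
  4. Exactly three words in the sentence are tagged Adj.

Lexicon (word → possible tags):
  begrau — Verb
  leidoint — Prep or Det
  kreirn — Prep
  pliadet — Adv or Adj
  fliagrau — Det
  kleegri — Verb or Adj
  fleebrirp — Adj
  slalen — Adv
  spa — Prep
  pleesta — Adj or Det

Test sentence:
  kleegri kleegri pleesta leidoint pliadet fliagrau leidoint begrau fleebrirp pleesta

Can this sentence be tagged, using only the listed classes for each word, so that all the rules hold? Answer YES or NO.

YES

Candidates per position — 1:kleegri {Verb,Adj}; 2:kleegri {Verb,Adj}; 3:pleesta {Adj,Det}; 4:leidoint {Prep,Det}; 5:pliadet {Adv,Adj}; 6:fliagrau {Det}; 7:leidoint {Prep,Det}; 8:begrau {Verb}; 9:fleebrirp {Adj}; 10:pleesta {Adj,Det}.
One satisfying assignment: Verb Adj Det Det Adj Det Det Verb Adj Det.
Check: rule 1 satisfied; rule 2 satisfied; rule 3 satisfied; rule 4 satisfied.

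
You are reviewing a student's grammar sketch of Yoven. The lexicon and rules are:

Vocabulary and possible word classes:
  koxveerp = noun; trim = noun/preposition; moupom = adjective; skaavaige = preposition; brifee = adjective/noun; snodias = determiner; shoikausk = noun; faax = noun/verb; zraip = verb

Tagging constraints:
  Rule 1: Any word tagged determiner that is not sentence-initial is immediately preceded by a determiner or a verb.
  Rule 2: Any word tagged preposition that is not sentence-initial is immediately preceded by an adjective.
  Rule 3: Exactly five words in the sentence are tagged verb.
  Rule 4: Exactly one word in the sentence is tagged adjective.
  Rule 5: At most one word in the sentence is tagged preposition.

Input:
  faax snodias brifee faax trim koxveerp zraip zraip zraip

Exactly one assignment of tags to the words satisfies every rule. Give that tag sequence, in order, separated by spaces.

verb determiner adjective verb noun noun verb verb verb

Candidates per position — 1:faax {noun,verb}; 2:snodias {determiner}; 3:brifee {adjective,noun}; 4:faax {noun,verb}; 5:trim {noun,preposition}; 6:koxveerp {noun}; 7:zraip {verb}; 8:zraip {verb}; 9:zraip {verb}.
If word 1 were noun, no tagging could satisfy rule 1; so word 1 is verb.
If word 3 were noun, no tagging could satisfy rule 4; so word 3 is adjective.
If word 4 were noun, no tagging could satisfy rule 3; so word 4 is verb.
If word 5 were preposition, no tagging could satisfy rule 2; so word 5 is noun.
That leaves exactly one tagging: verb determiner adjective verb noun noun verb verb verb.
Rule-by-rule: rule 1 satisfied; rule 2 satisfied; rule 3 satisfied; rule 4 satisfied; rule 5 satisfied.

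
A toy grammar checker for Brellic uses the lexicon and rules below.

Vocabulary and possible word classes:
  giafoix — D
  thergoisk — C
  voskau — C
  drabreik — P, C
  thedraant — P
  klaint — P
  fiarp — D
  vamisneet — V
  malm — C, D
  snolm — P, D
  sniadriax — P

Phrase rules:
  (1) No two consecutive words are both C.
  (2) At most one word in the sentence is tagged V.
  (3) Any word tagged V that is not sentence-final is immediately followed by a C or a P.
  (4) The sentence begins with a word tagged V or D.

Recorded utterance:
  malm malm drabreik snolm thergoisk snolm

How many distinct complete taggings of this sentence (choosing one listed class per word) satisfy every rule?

Candidates per position — 1:malm {C,D}; 2:malm {C,D}; 3:drabreik {P,C}; 4:snolm {P,D}; 5:thergoisk {C}; 6:snolm {P,D}.
There are 32 candidate sequences in total.
Checking each against the rules leaves 12 sequences.
Count = 12.

12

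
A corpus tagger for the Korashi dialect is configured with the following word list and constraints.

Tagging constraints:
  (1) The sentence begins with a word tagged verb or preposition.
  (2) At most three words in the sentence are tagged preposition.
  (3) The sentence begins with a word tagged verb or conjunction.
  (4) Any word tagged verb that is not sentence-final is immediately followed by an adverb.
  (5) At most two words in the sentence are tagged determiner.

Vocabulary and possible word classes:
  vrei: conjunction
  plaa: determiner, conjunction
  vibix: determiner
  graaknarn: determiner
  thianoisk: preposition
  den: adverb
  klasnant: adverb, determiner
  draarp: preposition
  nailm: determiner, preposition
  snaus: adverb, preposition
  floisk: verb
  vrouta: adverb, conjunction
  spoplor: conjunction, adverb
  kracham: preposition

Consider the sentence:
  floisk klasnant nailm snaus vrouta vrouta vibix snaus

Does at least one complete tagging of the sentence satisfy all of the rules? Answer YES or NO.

Candidates per position — 1:floisk {verb}; 2:klasnant {adverb,determiner}; 3:nailm {determiner,preposition}; 4:snaus {adverb,preposition}; 5:vrouta {adverb,conjunction}; 6:vrouta {adverb,conjunction}; 7:vibix {determiner}; 8:snaus {adverb,preposition}.
One satisfying assignment: verb adverb determiner adverb conjunction conjunction determiner adverb.
Rule-by-rule: rule 1 satisfied; rule 2 satisfied; rule 3 satisfied; rule 4 satisfied; rule 5 satisfied.

YES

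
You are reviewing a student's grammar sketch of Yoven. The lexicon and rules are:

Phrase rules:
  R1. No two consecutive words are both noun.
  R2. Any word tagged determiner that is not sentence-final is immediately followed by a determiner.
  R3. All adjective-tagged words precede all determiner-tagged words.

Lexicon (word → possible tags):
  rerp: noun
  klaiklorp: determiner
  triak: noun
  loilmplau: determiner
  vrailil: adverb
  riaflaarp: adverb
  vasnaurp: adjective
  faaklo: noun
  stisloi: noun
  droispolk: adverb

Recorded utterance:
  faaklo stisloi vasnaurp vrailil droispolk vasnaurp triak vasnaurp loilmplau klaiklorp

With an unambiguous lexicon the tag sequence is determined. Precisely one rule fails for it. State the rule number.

Fixed tagging: noun noun adjective adverb adverb adjective noun adjective determiner determiner.
Rule check: R1 violated, R2 holds, R3 holds.
Only rule 1 fails.

1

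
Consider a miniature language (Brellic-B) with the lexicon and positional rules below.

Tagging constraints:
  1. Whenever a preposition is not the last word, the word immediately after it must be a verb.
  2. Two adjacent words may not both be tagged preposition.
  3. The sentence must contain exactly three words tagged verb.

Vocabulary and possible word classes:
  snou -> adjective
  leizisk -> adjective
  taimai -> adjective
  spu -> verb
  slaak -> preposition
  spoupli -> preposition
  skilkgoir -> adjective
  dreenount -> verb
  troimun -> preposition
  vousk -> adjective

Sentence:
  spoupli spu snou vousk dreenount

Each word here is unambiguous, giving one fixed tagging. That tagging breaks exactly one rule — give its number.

3

Fixed tagging: preposition verb adjective adjective verb.
Applying the rules: R1 ok, R2 ok, R3 fails.
Only rule 3 fails.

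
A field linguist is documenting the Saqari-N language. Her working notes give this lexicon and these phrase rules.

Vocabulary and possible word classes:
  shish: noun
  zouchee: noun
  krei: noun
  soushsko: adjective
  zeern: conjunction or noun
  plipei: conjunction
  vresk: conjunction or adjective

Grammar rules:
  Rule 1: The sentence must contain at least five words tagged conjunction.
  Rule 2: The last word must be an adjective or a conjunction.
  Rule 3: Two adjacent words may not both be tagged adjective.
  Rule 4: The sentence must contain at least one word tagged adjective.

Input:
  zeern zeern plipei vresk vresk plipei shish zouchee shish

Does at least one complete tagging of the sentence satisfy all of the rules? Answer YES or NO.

Candidates per position — 1:zeern {conjunction,noun}; 2:zeern {conjunction,noun}; 3:plipei {conjunction}; 4:vresk {conjunction,adjective}; 5:vresk {conjunction,adjective}; 6:plipei {conjunction}; 7:shish {noun}; 8:zouchee {noun}; 9:shish {noun}.
Rule 2 cannot be satisfied by any choice of tags from the lexicon.
So there is no consistent tagging.

NO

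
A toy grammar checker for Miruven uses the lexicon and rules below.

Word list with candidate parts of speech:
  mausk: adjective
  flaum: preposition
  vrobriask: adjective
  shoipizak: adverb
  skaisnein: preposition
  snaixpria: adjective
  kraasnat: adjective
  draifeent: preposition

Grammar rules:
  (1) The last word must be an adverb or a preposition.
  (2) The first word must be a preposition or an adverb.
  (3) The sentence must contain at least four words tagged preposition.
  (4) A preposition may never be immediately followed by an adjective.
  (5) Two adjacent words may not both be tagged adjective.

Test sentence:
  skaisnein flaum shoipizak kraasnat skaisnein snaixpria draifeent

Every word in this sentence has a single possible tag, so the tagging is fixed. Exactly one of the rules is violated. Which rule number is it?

Fixed tagging: preposition preposition adverb adjective preposition adjective preposition.
Checking each rule: R1 ✓, R2 ✓, R3 ✓, R4 ✗, R5 ✓.
Only rule 4 fails.

4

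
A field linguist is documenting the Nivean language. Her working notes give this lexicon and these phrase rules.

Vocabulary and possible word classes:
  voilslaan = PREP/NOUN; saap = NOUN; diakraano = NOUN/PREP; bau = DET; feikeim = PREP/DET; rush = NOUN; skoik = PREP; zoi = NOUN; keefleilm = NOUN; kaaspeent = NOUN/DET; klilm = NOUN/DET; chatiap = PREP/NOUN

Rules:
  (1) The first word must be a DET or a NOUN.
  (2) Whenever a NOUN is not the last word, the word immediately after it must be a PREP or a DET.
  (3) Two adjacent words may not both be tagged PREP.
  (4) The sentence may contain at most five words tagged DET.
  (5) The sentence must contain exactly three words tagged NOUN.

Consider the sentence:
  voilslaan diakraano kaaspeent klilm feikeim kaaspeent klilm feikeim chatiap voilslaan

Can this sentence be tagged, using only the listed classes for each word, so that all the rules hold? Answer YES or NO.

YES

Candidates per position — 1:voilslaan {PREP,NOUN}; 2:diakraano {NOUN,PREP}; 3:kaaspeent {NOUN,DET}; 4:klilm {NOUN,DET}; 5:feikeim {PREP,DET}; 6:kaaspeent {NOUN,DET}; 7:klilm {NOUN,DET}; 8:feikeim {PREP,DET}; 9:chatiap {PREP,NOUN}; 10:voilslaan {PREP,NOUN}.
One satisfying assignment: NOUN PREP NOUN DET DET DET DET PREP NOUN PREP.
Verifying each rule — rule 1 holds; rule 2 holds; rule 3 holds; rule 4 holds; rule 5 holds.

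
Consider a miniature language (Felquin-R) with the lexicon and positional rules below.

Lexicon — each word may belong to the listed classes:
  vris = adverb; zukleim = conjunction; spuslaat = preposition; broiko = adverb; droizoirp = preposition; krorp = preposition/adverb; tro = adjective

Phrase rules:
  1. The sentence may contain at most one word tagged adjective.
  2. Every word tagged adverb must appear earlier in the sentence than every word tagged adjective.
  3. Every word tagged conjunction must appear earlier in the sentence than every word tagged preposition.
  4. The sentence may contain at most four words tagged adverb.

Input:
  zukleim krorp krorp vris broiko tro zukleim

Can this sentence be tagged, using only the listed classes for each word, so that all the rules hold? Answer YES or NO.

Candidates per position — 1:zukleim {conjunction}; 2:krorp {preposition,adverb}; 3:krorp {preposition,adverb}; 4:vris {adverb}; 5:broiko {adverb}; 6:tro {adjective}; 7:zukleim {conjunction}.
One satisfying assignment: conjunction adverb adverb adverb adverb adjective conjunction.
Checking: rule 1 holds; rule 2 holds; rule 3 holds; rule 4 holds.

YES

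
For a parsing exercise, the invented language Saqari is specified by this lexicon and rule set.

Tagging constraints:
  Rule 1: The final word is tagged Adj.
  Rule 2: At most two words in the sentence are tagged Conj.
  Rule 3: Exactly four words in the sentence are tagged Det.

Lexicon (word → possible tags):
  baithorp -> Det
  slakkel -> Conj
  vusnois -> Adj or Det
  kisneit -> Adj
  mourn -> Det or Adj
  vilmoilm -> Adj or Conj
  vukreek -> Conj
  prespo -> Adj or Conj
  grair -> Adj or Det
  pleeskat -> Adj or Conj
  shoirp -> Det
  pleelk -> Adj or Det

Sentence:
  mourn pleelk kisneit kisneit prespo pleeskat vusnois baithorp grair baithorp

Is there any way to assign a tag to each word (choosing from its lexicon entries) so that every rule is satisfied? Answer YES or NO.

Candidates per position — 1:mourn {Det,Adj}; 2:pleelk {Adj,Det}; 3:kisneit {Adj}; 4:kisneit {Adj}; 5:prespo {Adj,Conj}; 6:pleeskat {Adj,Conj}; 7:vusnois {Adj,Det}; 8:baithorp {Det}; 9:grair {Adj,Det}; 10:baithorp {Det}.
Rule 1 cannot be satisfied by any choice of tags from the lexicon.
So there is no consistent tagging.

NO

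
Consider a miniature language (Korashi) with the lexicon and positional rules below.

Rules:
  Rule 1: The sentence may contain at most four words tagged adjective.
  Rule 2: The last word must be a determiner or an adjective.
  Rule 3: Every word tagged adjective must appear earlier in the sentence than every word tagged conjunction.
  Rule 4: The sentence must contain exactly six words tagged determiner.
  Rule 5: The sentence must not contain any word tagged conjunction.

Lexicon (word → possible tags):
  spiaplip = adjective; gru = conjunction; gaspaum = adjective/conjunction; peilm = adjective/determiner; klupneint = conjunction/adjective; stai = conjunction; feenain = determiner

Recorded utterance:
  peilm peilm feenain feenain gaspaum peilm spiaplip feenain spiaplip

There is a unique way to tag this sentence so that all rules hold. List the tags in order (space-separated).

determiner determiner determiner determiner adjective determiner adjective determiner adjective

Candidates per position — 1:peilm {adjective,determiner}; 2:peilm {adjective,determiner}; 3:feenain {determiner}; 4:feenain {determiner}; 5:gaspaum {adjective,conjunction}; 6:peilm {adjective,determiner}; 7:spiaplip {adjective}; 8:feenain {determiner}; 9:spiaplip {adjective}.
Position 1: adjective is ruled out by rule 4; that leaves determiner.
Position 2: adjective is ruled out by rule 4; that leaves determiner.
Position 5: conjunction is ruled out by rule 3; that leaves adjective.
Position 6: adjective is ruled out by rule 4; that leaves determiner.
So the tagging must be: determiner determiner determiner determiner adjective determiner adjective determiner adjective.
Check: rule 1 ✓; rule 2 ✓; rule 3 ✓; rule 4 ✓; rule 5 ✓.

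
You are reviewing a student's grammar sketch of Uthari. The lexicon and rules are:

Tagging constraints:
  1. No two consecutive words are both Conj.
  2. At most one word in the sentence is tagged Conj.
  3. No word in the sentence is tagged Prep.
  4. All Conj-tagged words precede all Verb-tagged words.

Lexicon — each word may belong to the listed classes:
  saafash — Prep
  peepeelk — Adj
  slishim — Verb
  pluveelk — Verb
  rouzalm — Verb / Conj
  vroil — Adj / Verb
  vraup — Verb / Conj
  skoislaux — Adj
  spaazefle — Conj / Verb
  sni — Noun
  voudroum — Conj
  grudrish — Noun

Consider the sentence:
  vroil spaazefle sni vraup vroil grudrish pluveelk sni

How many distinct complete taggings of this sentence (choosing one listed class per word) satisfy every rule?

6

Candidates per position — 1:vroil {Adj,Verb}; 2:spaazefle {Conj,Verb}; 3:sni {Noun}; 4:vraup {Verb,Conj}; 5:vroil {Adj,Verb}; 6:grudrish {Noun}; 7:pluveelk {Verb}; 8:sni {Noun}.
There are 16 candidate sequences in total.
Checking each against the rules leaves 6 sequences.
Count = 6.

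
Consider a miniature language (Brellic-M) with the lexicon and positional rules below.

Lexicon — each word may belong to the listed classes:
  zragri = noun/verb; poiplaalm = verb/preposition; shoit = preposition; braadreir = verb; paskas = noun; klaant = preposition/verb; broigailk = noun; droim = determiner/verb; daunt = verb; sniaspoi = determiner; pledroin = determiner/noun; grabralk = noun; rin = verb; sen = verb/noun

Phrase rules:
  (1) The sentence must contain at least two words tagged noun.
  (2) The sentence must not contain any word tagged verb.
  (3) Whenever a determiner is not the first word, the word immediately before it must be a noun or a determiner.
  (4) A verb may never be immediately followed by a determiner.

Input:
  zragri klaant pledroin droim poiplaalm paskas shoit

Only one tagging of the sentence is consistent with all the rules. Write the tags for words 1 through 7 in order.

Candidates per position — 1:zragri {noun,verb}; 2:klaant {preposition,verb}; 3:pledroin {determiner,noun}; 4:droim {determiner,verb}; 5:poiplaalm {verb,preposition}; 6:paskas {noun}; 7:shoit {preposition}.
Position 1: tagging it verb would leave rule 2 unsatisfiable, so it must be noun.
Position 2: tagging it verb would leave rule 2 unsatisfiable, so it must be preposition.
Position 3: tagging it determiner would leave rule 3 unsatisfiable, so it must be noun.
Position 4: tagging it verb would leave rule 2 unsatisfiable, so it must be determiner.
Position 5: tagging it verb would leave rule 2 unsatisfiable, so it must be preposition.
The only consistent sequence is: noun preposition noun determiner preposition noun preposition.
Check: rule 1 ok; rule 2 ok; rule 3 ok; rule 4 ok.

noun preposition noun determiner preposition noun preposition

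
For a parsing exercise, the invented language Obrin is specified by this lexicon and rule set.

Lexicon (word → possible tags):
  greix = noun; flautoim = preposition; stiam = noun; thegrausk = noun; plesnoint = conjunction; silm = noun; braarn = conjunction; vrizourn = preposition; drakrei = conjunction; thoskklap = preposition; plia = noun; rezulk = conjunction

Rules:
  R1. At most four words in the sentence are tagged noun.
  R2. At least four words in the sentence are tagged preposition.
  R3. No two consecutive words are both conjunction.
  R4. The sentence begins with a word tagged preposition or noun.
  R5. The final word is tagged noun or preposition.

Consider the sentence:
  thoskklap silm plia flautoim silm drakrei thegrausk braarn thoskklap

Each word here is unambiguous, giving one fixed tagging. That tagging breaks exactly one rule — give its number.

2

Fixed tagging: preposition noun noun preposition noun conjunction noun conjunction preposition.
Applying the rules: R1 ✓, R2 ✗, R3 ✓, R4 ✓, R5 ✓.
Only rule 2 fails.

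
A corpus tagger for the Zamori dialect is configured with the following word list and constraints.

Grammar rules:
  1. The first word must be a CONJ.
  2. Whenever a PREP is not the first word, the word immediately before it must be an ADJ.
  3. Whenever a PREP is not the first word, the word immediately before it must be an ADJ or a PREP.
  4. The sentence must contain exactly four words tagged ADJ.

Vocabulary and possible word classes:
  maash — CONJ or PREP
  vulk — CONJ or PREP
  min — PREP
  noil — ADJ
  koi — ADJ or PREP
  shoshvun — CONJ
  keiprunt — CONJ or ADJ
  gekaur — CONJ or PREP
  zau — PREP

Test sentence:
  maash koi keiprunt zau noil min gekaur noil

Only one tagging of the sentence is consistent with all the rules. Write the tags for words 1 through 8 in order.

CONJ ADJ ADJ PREP ADJ PREP CONJ ADJ

Candidates per position — 1:maash {CONJ,PREP}; 2:koi {ADJ,PREP}; 3:keiprunt {CONJ,ADJ}; 4:zau {PREP}; 5:noil {ADJ}; 6:min {PREP}; 7:gekaur {CONJ,PREP}; 8:noil {ADJ}.
At position 1, choosing PREP makes rule 1 impossible to satisfy; hence CONJ.
At position 2, choosing PREP makes rule 2 impossible to satisfy; hence ADJ.
At position 3, choosing CONJ makes rule 2 impossible to satisfy; hence ADJ.
At position 7, choosing PREP makes rule 2 impossible to satisfy; hence CONJ.
The unique satisfying tagging is: CONJ ADJ ADJ PREP ADJ PREP CONJ ADJ.
Rule-by-rule: rule 1 holds; rule 2 holds; rule 3 holds; rule 4 holds.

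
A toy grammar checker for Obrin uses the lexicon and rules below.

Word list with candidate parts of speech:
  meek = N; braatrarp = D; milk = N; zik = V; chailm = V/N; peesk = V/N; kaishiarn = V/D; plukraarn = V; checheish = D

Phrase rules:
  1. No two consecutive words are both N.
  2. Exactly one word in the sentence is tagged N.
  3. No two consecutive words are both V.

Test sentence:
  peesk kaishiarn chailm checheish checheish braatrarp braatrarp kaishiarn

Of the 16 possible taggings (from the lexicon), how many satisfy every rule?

Candidates per position — 1:peesk {V,N}; 2:kaishiarn {V,D}; 3:chailm {V,N}; 4:checheish {D}; 5:checheish {D}; 6:braatrarp {D}; 7:braatrarp {D}; 8:kaishiarn {V,D}.
There are 16 candidate sequences in total.
The sequences that satisfy every rule: V D N D D D D V; V D N D D D D D; N D V D D D D V; N D V D D D D D.
Count = 4.

4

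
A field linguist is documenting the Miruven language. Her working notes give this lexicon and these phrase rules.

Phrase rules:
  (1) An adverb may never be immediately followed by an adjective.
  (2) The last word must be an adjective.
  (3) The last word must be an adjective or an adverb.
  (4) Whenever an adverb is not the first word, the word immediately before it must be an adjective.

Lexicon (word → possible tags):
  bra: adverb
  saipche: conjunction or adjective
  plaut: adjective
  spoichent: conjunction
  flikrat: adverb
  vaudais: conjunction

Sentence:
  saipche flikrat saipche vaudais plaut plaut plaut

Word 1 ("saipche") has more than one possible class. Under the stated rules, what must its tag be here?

Candidates per position — 1:saipche {conjunction,adjective}; 2:flikrat {adverb}; 3:saipche {conjunction,adjective}; 4:vaudais {conjunction}; 5:plaut {adjective}; 6:plaut {adjective}; 7:plaut {adjective}.
Position 1: conjunction is ruled out by rule 4; that leaves adjective.
Position 3: adjective is ruled out by rule 1; that leaves conjunction.
That leaves exactly one tagging: adjective adverb conjunction conjunction adjective adjective adjective.
Check: rule 1 holds; rule 2 holds; rule 3 holds; rule 4 holds.

adjective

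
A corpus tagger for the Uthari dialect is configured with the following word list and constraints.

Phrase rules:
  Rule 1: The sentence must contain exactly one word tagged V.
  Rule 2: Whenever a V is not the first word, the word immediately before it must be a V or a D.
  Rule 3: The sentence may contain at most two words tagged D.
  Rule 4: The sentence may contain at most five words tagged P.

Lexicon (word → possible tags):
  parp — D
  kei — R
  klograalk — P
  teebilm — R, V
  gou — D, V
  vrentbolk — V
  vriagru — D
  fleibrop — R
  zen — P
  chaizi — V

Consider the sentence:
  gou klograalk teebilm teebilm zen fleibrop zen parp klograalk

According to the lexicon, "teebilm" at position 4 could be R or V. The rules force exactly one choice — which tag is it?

Candidates per position — 1:gou {D,V}; 2:klograalk {P}; 3:teebilm {R,V}; 4:teebilm {R,V}; 5:zen {P}; 6:fleibrop {R}; 7:zen {P}; 8:parp {D}; 9:klograalk {P}.
If word 3 were V, no tagging could satisfy rule 2; so word 3 is R.
If word 4 were V, no tagging could satisfy rule 2; so word 4 is R.
If word 1 were D, no tagging could satisfy rule 1; so word 1 is V.
The only consistent sequence is: V P R R P R P D P.
Verifying each rule — rule 1 holds; rule 2 holds; rule 3 holds; rule 4 holds.

R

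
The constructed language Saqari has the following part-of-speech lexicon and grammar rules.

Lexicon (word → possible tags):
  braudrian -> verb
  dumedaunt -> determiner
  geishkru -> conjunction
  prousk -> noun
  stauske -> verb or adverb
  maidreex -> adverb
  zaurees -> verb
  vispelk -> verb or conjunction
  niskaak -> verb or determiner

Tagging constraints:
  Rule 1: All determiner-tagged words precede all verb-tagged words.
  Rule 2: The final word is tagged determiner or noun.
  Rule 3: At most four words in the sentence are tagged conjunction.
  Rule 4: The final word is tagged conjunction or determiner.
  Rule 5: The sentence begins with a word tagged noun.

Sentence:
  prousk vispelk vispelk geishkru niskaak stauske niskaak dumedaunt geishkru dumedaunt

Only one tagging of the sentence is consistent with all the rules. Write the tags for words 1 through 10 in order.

noun conjunction conjunction conjunction determiner adverb determiner determiner conjunction determiner

Candidates per position — 1:prousk {noun}; 2:vispelk {verb,conjunction}; 3:vispelk {verb,conjunction}; 4:geishkru {conjunction}; 5:niskaak {verb,determiner}; 6:stauske {verb,adverb}; 7:niskaak {verb,determiner}; 8:dumedaunt {determiner}; 9:geishkru {conjunction}; 10:dumedaunt {determiner}.
Word 2 cannot be verb — rule 1 would then fail for every completion. It is conjunction.
Word 3 cannot be verb — rule 1 would then fail for every completion. It is conjunction.
Word 5 cannot be verb — rule 1 would then fail for every completion. It is determiner.
Word 6 cannot be verb — rule 1 would then fail for every completion. It is adverb.
Word 7 cannot be verb — rule 1 would then fail for every completion. It is determiner.
The only consistent sequence is: noun conjunction conjunction conjunction determiner adverb determiner determiner conjunction determiner.
Check: rule 1 ✓; rule 2 ✓; rule 3 ✓; rule 4 ✓; rule 5 ✓.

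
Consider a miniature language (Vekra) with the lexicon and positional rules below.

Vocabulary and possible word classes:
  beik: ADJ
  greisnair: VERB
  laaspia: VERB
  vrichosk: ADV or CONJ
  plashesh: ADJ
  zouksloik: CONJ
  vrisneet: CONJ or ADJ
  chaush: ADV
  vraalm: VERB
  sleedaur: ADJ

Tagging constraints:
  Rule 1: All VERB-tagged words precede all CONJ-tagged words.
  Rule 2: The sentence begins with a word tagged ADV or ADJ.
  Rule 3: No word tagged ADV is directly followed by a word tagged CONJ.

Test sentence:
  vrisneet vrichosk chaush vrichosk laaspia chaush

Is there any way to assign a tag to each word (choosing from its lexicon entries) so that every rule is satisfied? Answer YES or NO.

YES

Candidates per position — 1:vrisneet {CONJ,ADJ}; 2:vrichosk {ADV,CONJ}; 3:chaush {ADV}; 4:vrichosk {ADV,CONJ}; 5:laaspia {VERB}; 6:chaush {ADV}.
One satisfying assignment: ADJ ADV ADV ADV VERB ADV.
Checking: rule 1 ok; rule 2 ok; rule 3 ok.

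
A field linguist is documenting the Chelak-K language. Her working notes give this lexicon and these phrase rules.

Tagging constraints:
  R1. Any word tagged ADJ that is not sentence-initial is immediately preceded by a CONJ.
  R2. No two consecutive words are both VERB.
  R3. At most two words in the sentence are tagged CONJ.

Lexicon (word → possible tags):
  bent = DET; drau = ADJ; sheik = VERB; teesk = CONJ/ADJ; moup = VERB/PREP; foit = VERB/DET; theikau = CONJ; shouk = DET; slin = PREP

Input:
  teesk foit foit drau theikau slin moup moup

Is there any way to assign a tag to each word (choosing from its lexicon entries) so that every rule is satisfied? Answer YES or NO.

NO

Candidates per position — 1:teesk {CONJ,ADJ}; 2:foit {VERB,DET}; 3:foit {VERB,DET}; 4:drau {ADJ}; 5:theikau {CONJ}; 6:slin {PREP}; 7:moup {VERB,PREP}; 8:moup {VERB,PREP}.
Rule 1 cannot be satisfied by any choice of tags from the lexicon.
So there is no consistent tagging.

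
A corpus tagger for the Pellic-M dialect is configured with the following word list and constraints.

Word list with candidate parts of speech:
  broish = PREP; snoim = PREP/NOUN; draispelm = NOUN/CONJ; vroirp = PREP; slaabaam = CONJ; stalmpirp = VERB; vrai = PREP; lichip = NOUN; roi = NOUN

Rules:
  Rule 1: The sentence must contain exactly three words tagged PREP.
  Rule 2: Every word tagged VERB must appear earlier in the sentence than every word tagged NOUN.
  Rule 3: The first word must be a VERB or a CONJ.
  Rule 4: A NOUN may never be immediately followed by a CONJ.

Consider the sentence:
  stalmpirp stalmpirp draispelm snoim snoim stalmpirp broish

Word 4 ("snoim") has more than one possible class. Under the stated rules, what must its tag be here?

PREP

Candidates per position — 1:stalmpirp {VERB}; 2:stalmpirp {VERB}; 3:draispelm {NOUN,CONJ}; 4:snoim {PREP,NOUN}; 5:snoim {PREP,NOUN}; 6:stalmpirp {VERB}; 7:broish {PREP}.
Position 3: tagging it NOUN would leave rule 2 unsatisfiable, so it must be CONJ.
Position 4: tagging it NOUN would leave rule 1 unsatisfiable, so it must be PREP.
Position 5: tagging it NOUN would leave rule 1 unsatisfiable, so it must be PREP.
That leaves exactly one tagging: VERB VERB CONJ PREP PREP VERB PREP.
Rule-by-rule: rule 1 holds; rule 2 holds; rule 3 holds; rule 4 holds.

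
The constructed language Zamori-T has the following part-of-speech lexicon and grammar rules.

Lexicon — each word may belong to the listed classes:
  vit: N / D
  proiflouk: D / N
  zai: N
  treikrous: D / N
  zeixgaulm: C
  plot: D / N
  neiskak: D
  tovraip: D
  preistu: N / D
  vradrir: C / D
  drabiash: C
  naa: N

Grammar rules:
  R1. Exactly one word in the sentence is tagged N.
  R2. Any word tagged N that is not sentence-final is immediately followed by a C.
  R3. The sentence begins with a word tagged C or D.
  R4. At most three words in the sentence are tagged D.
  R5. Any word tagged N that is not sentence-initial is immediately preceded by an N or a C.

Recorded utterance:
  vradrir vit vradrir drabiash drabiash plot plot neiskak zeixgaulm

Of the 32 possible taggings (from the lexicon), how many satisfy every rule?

Candidates per position — 1:vradrir {C,D}; 2:vit {N,D}; 3:vradrir {C,D}; 4:drabiash {C}; 5:drabiash {C}; 6:plot {D,N}; 7:plot {D,N}; 8:neiskak {D}; 9:zeixgaulm {C}.
There are 32 candidate sequences in total.
The sequences that satisfy every rule: C N C C C D D D C.
Count = 1.

1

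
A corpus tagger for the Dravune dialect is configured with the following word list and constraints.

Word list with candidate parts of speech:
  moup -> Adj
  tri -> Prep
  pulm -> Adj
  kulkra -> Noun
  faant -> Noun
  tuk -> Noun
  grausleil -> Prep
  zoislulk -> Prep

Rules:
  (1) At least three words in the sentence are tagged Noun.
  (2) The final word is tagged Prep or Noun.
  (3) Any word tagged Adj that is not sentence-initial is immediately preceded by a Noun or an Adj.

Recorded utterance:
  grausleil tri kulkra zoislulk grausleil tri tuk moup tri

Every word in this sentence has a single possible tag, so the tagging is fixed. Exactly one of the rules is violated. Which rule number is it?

Fixed tagging: Prep Prep Noun Prep Prep Prep Noun Adj Prep.
Rule check: R1 violated, R2 holds, R3 holds.
Only rule 1 fails.

1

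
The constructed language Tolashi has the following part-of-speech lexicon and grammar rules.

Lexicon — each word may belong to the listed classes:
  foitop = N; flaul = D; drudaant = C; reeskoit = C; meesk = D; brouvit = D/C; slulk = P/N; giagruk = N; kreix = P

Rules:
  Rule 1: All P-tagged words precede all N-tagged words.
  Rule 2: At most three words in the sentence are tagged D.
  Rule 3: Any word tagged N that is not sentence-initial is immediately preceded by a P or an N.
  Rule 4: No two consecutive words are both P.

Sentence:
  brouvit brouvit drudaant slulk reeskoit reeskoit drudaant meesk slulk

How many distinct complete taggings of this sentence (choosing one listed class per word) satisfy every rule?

4

Candidates per position — 1:brouvit {D,C}; 2:brouvit {D,C}; 3:drudaant {C}; 4:slulk {P,N}; 5:reeskoit {C}; 6:reeskoit {C}; 7:drudaant {C}; 8:meesk {D}; 9:slulk {P,N}.
There are 16 candidate sequences in total.
The sequences that satisfy every rule: D D C P C C C D P; D C C P C C C D P; C D C P C C C D P; C C C P C C C D P.
Count = 4.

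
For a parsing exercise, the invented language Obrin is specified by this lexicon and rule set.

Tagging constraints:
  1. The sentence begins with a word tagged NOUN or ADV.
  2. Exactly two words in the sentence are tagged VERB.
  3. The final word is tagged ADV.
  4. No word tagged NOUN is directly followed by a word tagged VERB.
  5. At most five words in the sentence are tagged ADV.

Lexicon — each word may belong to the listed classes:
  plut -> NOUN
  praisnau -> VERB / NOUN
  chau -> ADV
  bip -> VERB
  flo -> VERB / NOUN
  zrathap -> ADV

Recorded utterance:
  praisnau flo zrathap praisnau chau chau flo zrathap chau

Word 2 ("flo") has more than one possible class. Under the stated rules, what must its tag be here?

NOUN

Candidates per position — 1:praisnau {VERB,NOUN}; 2:flo {VERB,NOUN}; 3:zrathap {ADV}; 4:praisnau {VERB,NOUN}; 5:chau {ADV}; 6:chau {ADV}; 7:flo {VERB,NOUN}; 8:zrathap {ADV}; 9:chau {ADV}.
Position 1: tagging it VERB would leave rule 1 unsatisfiable, so it must be NOUN.
Position 2: tagging it VERB would leave rule 4 unsatisfiable, so it must be NOUN.
Position 4: tagging it NOUN would leave rule 2 unsatisfiable, so it must be VERB.
Position 7: tagging it NOUN would leave rule 2 unsatisfiable, so it must be VERB.
The only consistent sequence is: NOUN NOUN ADV VERB ADV ADV VERB ADV ADV.
Check: rule 1 ✓; rule 2 ✓; rule 3 ✓; rule 4 ✓; rule 5 ✓.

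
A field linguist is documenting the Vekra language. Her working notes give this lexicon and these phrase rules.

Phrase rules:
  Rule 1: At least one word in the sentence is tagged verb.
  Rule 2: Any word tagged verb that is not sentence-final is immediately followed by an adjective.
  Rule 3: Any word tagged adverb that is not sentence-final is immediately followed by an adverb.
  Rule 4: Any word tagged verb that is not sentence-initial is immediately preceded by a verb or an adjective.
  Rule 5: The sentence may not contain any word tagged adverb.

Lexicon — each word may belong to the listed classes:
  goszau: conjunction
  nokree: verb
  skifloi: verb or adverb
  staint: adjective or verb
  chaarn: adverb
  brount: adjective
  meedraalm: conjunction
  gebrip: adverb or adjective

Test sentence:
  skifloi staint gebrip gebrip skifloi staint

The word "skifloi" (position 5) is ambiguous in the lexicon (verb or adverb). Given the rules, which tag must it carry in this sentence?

Candidates per position — 1:skifloi {verb,adverb}; 2:staint {adjective,verb}; 3:gebrip {adverb,adjective}; 4:gebrip {adverb,adjective}; 5:skifloi {verb,adverb}; 6:staint {adjective,verb}.
At position 1, choosing adverb makes rule 3 impossible to satisfy; hence verb.
At position 2, choosing verb makes rule 2 impossible to satisfy; hence adjective.
At position 3, choosing adverb makes rule 3 impossible to satisfy; hence adjective.
At position 4, choosing adverb makes rule 3 impossible to satisfy; hence adjective.
At position 5, choosing adverb makes rule 3 impossible to satisfy; hence verb.
At position 6, choosing verb makes rule 2 impossible to satisfy; hence adjective.
The unique satisfying tagging is: verb adjective adjective adjective verb adjective.
Checking: rule 1 ✓; rule 2 ✓; rule 3 ✓; rule 4 ✓; rule 5 ✓.

verb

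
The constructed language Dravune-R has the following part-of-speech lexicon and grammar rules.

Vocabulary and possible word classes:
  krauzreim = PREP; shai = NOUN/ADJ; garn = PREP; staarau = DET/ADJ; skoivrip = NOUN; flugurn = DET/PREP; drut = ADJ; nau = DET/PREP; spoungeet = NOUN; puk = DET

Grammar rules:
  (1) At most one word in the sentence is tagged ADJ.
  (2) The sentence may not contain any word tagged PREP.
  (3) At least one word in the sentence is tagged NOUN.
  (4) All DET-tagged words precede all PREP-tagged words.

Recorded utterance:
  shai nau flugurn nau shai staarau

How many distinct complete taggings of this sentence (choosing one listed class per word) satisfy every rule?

Candidates per position — 1:shai {NOUN,ADJ}; 2:nau {DET,PREP}; 3:flugurn {DET,PREP}; 4:nau {DET,PREP}; 5:shai {NOUN,ADJ}; 6:staarau {DET,ADJ}.
There are 64 candidate sequences in total.
The sequences that satisfy every rule: NOUN DET DET DET NOUN DET; NOUN DET DET DET NOUN ADJ; NOUN DET DET DET ADJ DET; ADJ DET DET DET NOUN DET.
Count = 4.

4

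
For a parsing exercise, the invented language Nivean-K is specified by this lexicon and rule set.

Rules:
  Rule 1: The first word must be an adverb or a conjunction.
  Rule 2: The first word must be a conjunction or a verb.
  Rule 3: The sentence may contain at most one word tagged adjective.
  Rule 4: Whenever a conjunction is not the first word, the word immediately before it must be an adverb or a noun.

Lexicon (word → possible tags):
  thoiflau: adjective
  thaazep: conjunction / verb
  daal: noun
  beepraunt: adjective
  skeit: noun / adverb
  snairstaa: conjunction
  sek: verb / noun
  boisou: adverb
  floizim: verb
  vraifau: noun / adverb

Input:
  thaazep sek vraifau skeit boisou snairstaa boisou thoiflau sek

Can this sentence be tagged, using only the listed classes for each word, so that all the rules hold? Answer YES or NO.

Candidates per position — 1:thaazep {conjunction,verb}; 2:sek {verb,noun}; 3:vraifau {noun,adverb}; 4:skeit {noun,adverb}; 5:boisou {adverb}; 6:snairstaa {conjunction}; 7:boisou {adverb}; 8:thoiflau {adjective}; 9:sek {verb,noun}.
One satisfying assignment: conjunction noun noun noun adverb conjunction adverb adjective noun.
Rule-by-rule: rule 1 ✓; rule 2 ✓; rule 3 ✓; rule 4 ✓.

YES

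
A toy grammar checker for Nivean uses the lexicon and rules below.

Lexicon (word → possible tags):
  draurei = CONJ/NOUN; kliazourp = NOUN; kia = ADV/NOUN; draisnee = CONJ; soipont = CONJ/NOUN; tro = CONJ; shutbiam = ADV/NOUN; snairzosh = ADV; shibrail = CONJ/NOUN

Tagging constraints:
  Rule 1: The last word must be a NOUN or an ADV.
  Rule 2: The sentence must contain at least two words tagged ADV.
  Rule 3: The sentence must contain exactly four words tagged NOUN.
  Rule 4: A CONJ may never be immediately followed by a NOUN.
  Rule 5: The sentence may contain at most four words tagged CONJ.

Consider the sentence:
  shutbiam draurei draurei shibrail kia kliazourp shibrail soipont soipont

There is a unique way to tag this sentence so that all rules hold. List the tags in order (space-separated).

ADV CONJ CONJ CONJ ADV NOUN NOUN NOUN NOUN

Candidates per position — 1:shutbiam {ADV,NOUN}; 2:draurei {CONJ,NOUN}; 3:draurei {CONJ,NOUN}; 4:shibrail {CONJ,NOUN}; 5:kia {ADV,NOUN}; 6:kliazourp {NOUN}; 7:shibrail {CONJ,NOUN}; 8:soipont {CONJ,NOUN}; 9:soipont {CONJ,NOUN}.
Position 1: NOUN is ruled out by rule 2; that leaves ADV.
Position 5: NOUN is ruled out by rule 2; that leaves ADV.
Position 9: CONJ is ruled out by rule 1; that leaves NOUN.
Position 7: CONJ is ruled out by rule 4; that leaves NOUN.
Position 8: CONJ is ruled out by rule 4; that leaves NOUN.
Position 2: NOUN is ruled out by rule 3; that leaves CONJ.
Position 3: NOUN is ruled out by rule 3; that leaves CONJ.
Position 4: NOUN is ruled out by rule 3; that leaves CONJ.
That leaves exactly one tagging: ADV CONJ CONJ CONJ ADV NOUN NOUN NOUN NOUN.
Check: rule 1 satisfied; rule 2 satisfied; rule 3 satisfied; rule 4 satisfied; rule 5 satisfied.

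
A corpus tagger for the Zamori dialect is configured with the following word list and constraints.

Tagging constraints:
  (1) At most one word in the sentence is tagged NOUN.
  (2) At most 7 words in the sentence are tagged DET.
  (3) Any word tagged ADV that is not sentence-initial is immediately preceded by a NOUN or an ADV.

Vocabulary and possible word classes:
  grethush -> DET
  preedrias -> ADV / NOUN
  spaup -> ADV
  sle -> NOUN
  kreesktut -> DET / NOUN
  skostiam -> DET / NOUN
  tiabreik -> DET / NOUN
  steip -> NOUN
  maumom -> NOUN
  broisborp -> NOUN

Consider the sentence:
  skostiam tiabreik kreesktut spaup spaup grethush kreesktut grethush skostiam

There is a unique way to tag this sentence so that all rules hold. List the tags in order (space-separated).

Candidates per position — 1:skostiam {DET,NOUN}; 2:tiabreik {DET,NOUN}; 3:kreesktut {DET,NOUN}; 4:spaup {ADV}; 5:spaup {ADV}; 6:grethush {DET}; 7:kreesktut {DET,NOUN}; 8:grethush {DET}; 9:skostiam {DET,NOUN}.
Position 3: DET is ruled out by rule 3; that leaves NOUN.
Position 7: NOUN is ruled out by rule 1; that leaves DET.
Position 9: NOUN is ruled out by rule 1; that leaves DET.
Position 1: NOUN is ruled out by rule 1; that leaves DET.
Position 2: NOUN is ruled out by rule 1; that leaves DET.
So the tagging must be: DET DET NOUN ADV ADV DET DET DET DET.
Rule-by-rule: rule 1 ok; rule 2 ok; rule 3 ok.

DET DET NOUN ADV ADV DET DET DET DET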